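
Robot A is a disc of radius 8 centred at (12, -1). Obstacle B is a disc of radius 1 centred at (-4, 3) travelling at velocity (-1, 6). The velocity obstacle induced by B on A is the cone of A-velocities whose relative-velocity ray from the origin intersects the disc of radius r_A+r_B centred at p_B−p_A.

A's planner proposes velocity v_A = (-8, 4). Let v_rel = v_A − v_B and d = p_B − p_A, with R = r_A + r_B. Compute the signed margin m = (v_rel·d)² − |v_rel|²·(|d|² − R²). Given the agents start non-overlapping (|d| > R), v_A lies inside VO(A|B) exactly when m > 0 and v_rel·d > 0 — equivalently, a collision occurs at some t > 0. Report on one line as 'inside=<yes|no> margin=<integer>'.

d = (-16, 4),  |d|² = 272;  R = 8+1 = 9,  c = 272−9² = 191
v_rel = (-7, -2),  |v_rel|² = 53;  v_rel·d = (-7)·(-16) + (-2)·(4) = 104
53·t² − 208·t + 191 = 0  ⇒  m = 104² − 53·191 = 693
m = 693 > 0,  v_rel·d = 104 > 0  ⇒  inside

inside=yes margin=693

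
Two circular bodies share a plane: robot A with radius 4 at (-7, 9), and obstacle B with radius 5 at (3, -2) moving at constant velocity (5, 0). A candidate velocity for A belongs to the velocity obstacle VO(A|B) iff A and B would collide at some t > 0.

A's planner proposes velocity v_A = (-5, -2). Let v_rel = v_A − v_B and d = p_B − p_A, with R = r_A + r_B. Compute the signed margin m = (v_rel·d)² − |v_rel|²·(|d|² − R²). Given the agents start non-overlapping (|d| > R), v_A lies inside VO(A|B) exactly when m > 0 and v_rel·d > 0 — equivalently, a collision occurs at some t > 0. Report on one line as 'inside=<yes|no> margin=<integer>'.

d = (10, -11),  |d|² = 221;  R = 4+5 = 9,  c = 221−9² = 140
v_rel = (-10, -2),  |v_rel|² = 104;  v_rel·d = (-10)·(10) + (-2)·(-11) = -78
104·t² + 156·t + 140 = 0  ⇒  m = (-78)² − 104·140 = -8476
m = -8476 < 0,  v_rel·d = -78 < 0  ⇒  outside

inside=no margin=-8476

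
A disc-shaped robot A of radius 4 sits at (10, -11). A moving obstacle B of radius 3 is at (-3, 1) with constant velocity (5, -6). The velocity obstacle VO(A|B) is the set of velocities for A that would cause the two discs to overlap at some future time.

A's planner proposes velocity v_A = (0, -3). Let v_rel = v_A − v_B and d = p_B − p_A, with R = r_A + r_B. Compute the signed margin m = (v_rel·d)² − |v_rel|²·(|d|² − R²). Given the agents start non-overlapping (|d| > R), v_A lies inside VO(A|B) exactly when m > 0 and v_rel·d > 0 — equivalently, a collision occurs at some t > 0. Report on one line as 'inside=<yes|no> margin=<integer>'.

d = (-13, 12),  |d|² = 313;  R = 4+3 = 7,  c = 313−7² = 264
v_rel = (-5, 3),  |v_rel|² = 34;  v_rel·d = (-5)·(-13) + (3)·(12) = 101
34·t² − 202·t + 264 = 0  ⇒  m = 101² − 34·264 = 1225
m = 1225 > 0,  v_rel·d = 101 > 0  ⇒  inside

inside=yes margin=1225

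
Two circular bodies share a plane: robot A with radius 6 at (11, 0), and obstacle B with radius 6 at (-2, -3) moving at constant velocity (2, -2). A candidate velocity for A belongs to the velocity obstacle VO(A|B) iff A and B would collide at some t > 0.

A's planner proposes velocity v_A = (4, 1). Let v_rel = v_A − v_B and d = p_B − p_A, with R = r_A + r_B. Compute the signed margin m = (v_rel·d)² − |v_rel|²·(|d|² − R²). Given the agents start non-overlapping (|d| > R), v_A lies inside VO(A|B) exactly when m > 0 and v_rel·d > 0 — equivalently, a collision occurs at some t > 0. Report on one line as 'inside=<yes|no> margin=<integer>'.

d = (-13, -3),  |d|² = 178;  R = 6+6 = 12,  c = 178−12² = 34
v_rel = (2, 3),  |v_rel|² = 13;  v_rel·d = (2)·(-13) + (3)·(-3) = -35
13·t² + 70·t + 34 = 0  ⇒  m = (-35)² − 13·34 = 783
m = 783 > 0,  v_rel·d = -35 < 0  ⇒  outside

inside=no margin=783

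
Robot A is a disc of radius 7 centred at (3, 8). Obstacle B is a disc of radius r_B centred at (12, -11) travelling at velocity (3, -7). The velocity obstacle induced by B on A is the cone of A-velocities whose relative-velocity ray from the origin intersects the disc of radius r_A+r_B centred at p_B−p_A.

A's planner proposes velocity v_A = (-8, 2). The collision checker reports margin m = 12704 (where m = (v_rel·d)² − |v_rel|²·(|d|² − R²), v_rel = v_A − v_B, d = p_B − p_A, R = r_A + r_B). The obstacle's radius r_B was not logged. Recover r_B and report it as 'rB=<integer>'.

m = 12704
d = (9, -19);  v_rel = (-11, 9),  |v_rel|² = 202
v_rel×d = (-11)·(-19) − (9)·(9) = 128
since m = R²·202 − 128²:  R² = (16384 + 12704) / 202 = 144
R = √144 = 12  ⇒  r_B = 12 − 7 = 5

rB=5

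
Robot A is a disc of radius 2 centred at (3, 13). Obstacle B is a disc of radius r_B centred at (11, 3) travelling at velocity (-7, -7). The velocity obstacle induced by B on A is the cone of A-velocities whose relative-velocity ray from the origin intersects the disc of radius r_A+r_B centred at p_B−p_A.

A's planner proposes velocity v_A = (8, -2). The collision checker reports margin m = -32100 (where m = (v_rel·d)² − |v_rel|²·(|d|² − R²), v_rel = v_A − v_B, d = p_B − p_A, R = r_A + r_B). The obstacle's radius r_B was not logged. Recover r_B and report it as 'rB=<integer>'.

m = -32100
d = (8, -10);  v_rel = (15, 5),  |v_rel|² = 250
v_rel×d = (15)·(-10) − (5)·(8) = -190
since m = R²·250 − (-190)²:  R² = (36100 + -32100) / 250 = 16
R = √16 = 4  ⇒  r_B = 4 − 2 = 2

rB=2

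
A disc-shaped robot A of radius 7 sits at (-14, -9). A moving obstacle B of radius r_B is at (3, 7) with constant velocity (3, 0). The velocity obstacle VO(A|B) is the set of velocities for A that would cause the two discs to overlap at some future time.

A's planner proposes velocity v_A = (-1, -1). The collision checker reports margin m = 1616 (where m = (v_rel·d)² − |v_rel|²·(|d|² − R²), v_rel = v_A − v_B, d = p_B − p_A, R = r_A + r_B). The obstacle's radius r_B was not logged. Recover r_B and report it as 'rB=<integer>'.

m = 1616
d = (17, 16);  v_rel = (-4, -1),  |v_rel|² = 17
v_rel×d = (-4)·(16) − (-1)·(17) = -47
since m = R²·17 − (-47)²:  R² = (2209 + 1616) / 17 = 225
R = √225 = 15  ⇒  r_B = 15 − 7 = 8

rB=8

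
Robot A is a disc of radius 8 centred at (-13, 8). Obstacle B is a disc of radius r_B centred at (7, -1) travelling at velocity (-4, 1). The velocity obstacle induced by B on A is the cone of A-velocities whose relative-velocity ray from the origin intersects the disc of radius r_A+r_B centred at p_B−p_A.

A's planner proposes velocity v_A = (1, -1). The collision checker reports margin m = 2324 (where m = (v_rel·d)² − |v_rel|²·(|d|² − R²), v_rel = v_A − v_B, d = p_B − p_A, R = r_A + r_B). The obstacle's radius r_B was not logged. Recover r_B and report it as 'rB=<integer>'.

m = 2324
d = (20, -9);  v_rel = (5, -2),  |v_rel|² = 29
v_rel×d = (5)·(-9) − (-2)·(20) = -5
since m = R²·29 − (-5)²:  R² = (25 + 2324) / 29 = 81
R = √81 = 9  ⇒  r_B = 9 − 8 = 1

rB=1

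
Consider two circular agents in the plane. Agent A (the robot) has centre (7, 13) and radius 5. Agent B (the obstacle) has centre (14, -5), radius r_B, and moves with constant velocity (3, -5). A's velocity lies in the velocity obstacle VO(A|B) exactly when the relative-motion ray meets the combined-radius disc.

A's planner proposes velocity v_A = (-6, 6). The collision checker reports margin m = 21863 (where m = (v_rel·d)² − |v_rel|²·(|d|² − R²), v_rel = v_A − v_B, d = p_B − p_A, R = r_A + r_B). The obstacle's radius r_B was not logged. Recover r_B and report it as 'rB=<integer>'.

m = 21863
d = (7, -18);  v_rel = (-9, 11),  |v_rel|² = 202
v_rel×d = (-9)·(-18) − (11)·(7) = 85
since m = R²·202 − 85²:  R² = (7225 + 21863) / 202 = 144
R = √144 = 12  ⇒  r_B = 12 − 5 = 7

rB=7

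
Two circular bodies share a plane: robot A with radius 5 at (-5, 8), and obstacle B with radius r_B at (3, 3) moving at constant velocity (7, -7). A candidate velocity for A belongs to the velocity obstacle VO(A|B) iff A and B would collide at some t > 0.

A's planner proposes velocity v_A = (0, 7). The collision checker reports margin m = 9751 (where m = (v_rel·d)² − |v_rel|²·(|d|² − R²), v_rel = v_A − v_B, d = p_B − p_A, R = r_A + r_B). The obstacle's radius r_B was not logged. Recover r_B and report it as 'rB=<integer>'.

m = 9751
d = (8, -5);  v_rel = (-7, 14),  |v_rel|² = 245
v_rel×d = (-7)·(-5) − (14)·(8) = -77
since m = R²·245 − (-77)²:  R² = (5929 + 9751) / 245 = 64
R = √64 = 8  ⇒  r_B = 8 − 5 = 3

rB=3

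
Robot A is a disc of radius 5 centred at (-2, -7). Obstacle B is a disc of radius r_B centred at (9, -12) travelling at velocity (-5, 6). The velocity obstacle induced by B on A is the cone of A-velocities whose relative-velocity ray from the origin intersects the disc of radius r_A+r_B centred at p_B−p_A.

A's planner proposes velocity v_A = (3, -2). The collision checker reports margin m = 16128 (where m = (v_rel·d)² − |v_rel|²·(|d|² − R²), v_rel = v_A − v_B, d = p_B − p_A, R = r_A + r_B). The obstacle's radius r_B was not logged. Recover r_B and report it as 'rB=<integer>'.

m = 16128
d = (11, -5);  v_rel = (8, -8),  |v_rel|² = 128
v_rel×d = (8)·(-5) − (-8)·(11) = 48
since m = R²·128 − 48²:  R² = (2304 + 16128) / 128 = 144
R = √144 = 12  ⇒  r_B = 12 − 5 = 7

rB=7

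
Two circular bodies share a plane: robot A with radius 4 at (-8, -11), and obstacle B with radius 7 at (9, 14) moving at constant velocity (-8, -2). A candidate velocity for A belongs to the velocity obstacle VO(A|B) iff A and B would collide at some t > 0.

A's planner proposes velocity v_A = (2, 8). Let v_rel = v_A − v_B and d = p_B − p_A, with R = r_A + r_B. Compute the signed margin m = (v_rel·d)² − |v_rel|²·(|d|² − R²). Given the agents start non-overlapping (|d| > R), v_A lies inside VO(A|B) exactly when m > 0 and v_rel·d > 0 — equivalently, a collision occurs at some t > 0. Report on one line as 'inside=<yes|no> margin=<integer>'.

d = (17, 25),  |d|² = 914;  R = 4+7 = 11,  c = 914−11² = 793
v_rel = (10, 10),  |v_rel|² = 200;  v_rel·d = (10)·(17) + (10)·(25) = 420
200·t² − 840·t + 793 = 0  ⇒  m = 420² − 200·793 = 17800
m = 17800 > 0,  v_rel·d = 420 > 0  ⇒  inside

inside=yes margin=17800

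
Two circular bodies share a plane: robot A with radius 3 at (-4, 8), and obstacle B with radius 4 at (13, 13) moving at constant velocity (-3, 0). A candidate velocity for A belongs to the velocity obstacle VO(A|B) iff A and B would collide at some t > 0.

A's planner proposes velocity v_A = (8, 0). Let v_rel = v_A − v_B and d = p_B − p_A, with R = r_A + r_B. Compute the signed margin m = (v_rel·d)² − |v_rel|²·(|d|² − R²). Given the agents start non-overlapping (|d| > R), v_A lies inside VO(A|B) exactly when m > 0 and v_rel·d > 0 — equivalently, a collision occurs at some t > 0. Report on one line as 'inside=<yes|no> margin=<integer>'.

d = (17, 5),  |d|² = 314;  R = 3+4 = 7,  c = 314−7² = 265
v_rel = (11, 0),  |v_rel|² = 121;  v_rel·d = (11)·(17) + (0)·(5) = 187
121·t² − 374·t + 265 = 0  ⇒  m = 187² − 121·265 = 2904
m = 2904 > 0,  v_rel·d = 187 > 0  ⇒  inside

inside=yes margin=2904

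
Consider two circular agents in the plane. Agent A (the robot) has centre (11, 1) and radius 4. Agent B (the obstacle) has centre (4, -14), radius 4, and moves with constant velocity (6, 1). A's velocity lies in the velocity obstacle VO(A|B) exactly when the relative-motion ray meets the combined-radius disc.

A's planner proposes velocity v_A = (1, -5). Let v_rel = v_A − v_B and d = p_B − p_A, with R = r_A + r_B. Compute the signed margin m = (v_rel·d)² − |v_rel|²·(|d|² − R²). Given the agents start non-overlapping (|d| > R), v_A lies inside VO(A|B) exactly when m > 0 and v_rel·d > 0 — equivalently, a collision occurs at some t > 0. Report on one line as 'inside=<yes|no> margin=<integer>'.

d = (-7, -15),  |d|² = 274;  R = 4+4 = 8,  c = 274−8² = 210
v_rel = (-5, -6),  |v_rel|² = 61;  v_rel·d = (-5)·(-7) + (-6)·(-15) = 125
61·t² − 250·t + 210 = 0  ⇒  m = 125² − 61·210 = 2815
m = 2815 > 0,  v_rel·d = 125 > 0  ⇒  inside

inside=yes margin=2815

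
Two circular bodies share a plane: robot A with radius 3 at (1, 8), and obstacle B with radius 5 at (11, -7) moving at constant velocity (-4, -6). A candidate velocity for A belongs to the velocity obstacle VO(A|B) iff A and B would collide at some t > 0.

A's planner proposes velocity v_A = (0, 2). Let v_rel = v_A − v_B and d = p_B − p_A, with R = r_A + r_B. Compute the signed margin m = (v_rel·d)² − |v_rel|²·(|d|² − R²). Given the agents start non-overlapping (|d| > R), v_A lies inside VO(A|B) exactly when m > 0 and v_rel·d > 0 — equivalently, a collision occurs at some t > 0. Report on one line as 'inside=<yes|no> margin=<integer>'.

d = (10, -15),  |d|² = 325;  R = 3+5 = 8,  c = 325−8² = 261
v_rel = (4, 8),  |v_rel|² = 80;  v_rel·d = (4)·(10) + (8)·(-15) = -80
80·t² + 160·t + 261 = 0  ⇒  m = (-80)² − 80·261 = -14480
m = -14480 < 0,  v_rel·d = -80 < 0  ⇒  outside

inside=no margin=-14480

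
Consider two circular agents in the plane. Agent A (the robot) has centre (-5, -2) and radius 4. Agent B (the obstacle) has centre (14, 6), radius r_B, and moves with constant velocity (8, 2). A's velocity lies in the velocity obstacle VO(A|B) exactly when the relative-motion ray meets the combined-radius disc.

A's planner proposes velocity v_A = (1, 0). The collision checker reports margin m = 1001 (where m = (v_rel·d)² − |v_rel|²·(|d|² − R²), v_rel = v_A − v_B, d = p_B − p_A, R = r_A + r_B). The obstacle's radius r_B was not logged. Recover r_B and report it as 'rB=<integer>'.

m = 1001
d = (19, 8);  v_rel = (-7, -2),  |v_rel|² = 53
v_rel×d = (-7)·(8) − (-2)·(19) = -18
since m = R²·53 − (-18)²:  R² = (324 + 1001) / 53 = 25
R = √25 = 5  ⇒  r_B = 5 − 4 = 1

rB=1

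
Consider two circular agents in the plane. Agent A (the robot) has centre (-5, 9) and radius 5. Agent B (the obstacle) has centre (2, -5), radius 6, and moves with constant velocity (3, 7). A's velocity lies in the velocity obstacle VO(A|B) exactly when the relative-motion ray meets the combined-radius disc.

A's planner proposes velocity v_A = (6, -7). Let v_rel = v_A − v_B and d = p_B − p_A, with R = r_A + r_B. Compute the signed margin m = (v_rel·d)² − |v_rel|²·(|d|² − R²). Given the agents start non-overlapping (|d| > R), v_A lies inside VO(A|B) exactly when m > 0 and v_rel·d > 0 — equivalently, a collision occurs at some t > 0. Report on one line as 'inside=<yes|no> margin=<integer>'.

d = (7, -14),  |d|² = 245;  R = 5+6 = 11,  c = 245−11² = 124
v_rel = (3, -14),  |v_rel|² = 205;  v_rel·d = (3)·(7) + (-14)·(-14) = 217
205·t² − 434·t + 124 = 0  ⇒  m = 217² − 205·124 = 21669
m = 21669 > 0,  v_rel·d = 217 > 0  ⇒  inside

inside=yes margin=21669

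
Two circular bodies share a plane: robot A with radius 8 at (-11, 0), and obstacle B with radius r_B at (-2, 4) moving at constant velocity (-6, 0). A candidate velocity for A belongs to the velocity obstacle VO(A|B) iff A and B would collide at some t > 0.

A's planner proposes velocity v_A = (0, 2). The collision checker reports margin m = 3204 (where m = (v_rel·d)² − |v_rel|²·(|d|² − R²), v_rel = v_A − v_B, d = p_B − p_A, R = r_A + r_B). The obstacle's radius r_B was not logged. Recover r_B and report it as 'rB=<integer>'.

m = 3204
d = (9, 4);  v_rel = (6, 2),  |v_rel|² = 40
v_rel×d = (6)·(4) − (2)·(9) = 6
since m = R²·40 − 6²:  R² = (36 + 3204) / 40 = 81
R = √81 = 9  ⇒  r_B = 9 − 8 = 1

rB=1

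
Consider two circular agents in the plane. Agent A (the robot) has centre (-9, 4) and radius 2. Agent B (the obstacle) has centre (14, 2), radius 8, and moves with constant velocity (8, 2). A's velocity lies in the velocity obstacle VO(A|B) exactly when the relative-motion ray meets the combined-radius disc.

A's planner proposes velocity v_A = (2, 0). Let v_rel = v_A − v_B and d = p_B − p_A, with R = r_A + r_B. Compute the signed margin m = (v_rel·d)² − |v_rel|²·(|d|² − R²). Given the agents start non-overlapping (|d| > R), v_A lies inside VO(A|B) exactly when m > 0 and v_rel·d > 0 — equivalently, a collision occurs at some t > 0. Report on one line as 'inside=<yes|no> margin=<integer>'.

d = (23, -2),  |d|² = 533;  R = 2+8 = 10,  c = 533−10² = 433
v_rel = (-6, -2),  |v_rel|² = 40;  v_rel·d = (-6)·(23) + (-2)·(-2) = -134
40·t² + 268·t + 433 = 0  ⇒  m = (-134)² − 40·433 = 636
m = 636 > 0,  v_rel·d = -134 < 0  ⇒  outside

inside=no margin=636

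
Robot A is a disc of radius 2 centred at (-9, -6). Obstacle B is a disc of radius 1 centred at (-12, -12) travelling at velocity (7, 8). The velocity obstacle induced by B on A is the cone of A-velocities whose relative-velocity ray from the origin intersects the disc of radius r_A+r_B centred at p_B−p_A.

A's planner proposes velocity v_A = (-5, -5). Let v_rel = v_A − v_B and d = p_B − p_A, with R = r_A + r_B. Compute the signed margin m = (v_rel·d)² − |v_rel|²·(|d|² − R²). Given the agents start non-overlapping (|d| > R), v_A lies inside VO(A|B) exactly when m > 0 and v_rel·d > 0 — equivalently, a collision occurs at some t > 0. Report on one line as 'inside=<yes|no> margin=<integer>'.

d = (-3, -6),  |d|² = 45;  R = 2+1 = 3,  c = 45−3² = 36
v_rel = (-12, -13),  |v_rel|² = 313;  v_rel·d = (-12)·(-3) + (-13)·(-6) = 114
313·t² − 228·t + 36 = 0  ⇒  m = 114² − 313·36 = 1728
m = 1728 > 0,  v_rel·d = 114 > 0  ⇒  inside

inside=yes margin=1728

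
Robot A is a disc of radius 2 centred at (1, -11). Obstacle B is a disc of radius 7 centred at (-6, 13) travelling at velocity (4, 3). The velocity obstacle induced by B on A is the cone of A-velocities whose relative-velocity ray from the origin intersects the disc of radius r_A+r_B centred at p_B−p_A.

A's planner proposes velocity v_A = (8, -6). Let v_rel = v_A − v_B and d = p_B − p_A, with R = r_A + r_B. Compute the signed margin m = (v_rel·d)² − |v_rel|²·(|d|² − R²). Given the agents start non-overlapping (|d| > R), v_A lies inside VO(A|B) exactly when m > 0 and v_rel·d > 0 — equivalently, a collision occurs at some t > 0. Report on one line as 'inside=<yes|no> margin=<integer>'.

d = (-7, 24),  |d|² = 625;  R = 2+7 = 9,  c = 625−9² = 544
v_rel = (4, -9),  |v_rel|² = 97;  v_rel·d = (4)·(-7) + (-9)·(24) = -244
97·t² + 488·t + 544 = 0  ⇒  m = (-244)² − 97·544 = 6768
m = 6768 > 0,  v_rel·d = -244 < 0  ⇒  outside

inside=no margin=6768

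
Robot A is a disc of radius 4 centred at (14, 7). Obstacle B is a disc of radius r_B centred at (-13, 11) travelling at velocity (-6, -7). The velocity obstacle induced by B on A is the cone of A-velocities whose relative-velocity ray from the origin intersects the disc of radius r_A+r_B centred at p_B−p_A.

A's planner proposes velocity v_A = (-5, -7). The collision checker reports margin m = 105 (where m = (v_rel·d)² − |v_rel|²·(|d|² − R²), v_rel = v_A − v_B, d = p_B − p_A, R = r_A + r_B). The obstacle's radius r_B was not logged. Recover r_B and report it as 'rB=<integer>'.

m = 105
d = (-27, 4);  v_rel = (1, 0),  |v_rel|² = 1
v_rel×d = (1)·(4) − (0)·(-27) = 4
since m = R²·1 − 4²:  R² = (16 + 105) / 1 = 121
R = √121 = 11  ⇒  r_B = 11 − 4 = 7

rB=7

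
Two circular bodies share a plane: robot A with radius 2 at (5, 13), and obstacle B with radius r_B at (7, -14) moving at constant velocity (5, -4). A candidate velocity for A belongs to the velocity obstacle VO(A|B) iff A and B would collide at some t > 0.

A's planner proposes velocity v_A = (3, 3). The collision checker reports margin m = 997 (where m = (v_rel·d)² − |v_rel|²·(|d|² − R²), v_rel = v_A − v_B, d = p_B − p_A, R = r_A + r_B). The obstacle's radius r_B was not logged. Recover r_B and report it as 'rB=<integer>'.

m = 997
d = (2, -27);  v_rel = (-2, 7),  |v_rel|² = 53
v_rel×d = (-2)·(-27) − (7)·(2) = 40
since m = R²·53 − 40²:  R² = (1600 + 997) / 53 = 49
R = √49 = 7  ⇒  r_B = 7 − 2 = 5

rB=5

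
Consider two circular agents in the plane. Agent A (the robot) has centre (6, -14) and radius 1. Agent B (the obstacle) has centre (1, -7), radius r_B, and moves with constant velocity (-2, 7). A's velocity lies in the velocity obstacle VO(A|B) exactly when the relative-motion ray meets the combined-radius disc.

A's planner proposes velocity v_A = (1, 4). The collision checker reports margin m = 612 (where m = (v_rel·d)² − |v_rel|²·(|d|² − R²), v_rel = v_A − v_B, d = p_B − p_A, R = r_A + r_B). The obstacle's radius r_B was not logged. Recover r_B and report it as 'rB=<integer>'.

m = 612
d = (-5, 7);  v_rel = (3, -3),  |v_rel|² = 18
v_rel×d = (3)·(7) − (-3)·(-5) = 6
since m = R²·18 − 6²:  R² = (36 + 612) / 18 = 36
R = √36 = 6  ⇒  r_B = 6 − 1 = 5

rB=5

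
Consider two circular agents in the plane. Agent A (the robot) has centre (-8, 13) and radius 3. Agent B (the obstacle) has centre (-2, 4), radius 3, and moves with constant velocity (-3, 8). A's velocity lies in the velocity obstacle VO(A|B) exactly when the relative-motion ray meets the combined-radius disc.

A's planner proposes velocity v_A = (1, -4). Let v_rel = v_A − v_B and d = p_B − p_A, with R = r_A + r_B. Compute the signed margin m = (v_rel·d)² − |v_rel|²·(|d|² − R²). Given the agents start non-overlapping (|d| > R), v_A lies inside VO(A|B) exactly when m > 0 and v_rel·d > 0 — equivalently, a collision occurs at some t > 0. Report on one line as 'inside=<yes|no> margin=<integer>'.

d = (6, -9),  |d|² = 117;  R = 3+3 = 6,  c = 117−6² = 81
v_rel = (4, -12),  |v_rel|² = 160;  v_rel·d = (4)·(6) + (-12)·(-9) = 132
160·t² − 264·t + 81 = 0  ⇒  m = 132² − 160·81 = 4464
m = 4464 > 0,  v_rel·d = 132 > 0  ⇒  inside

inside=yes margin=4464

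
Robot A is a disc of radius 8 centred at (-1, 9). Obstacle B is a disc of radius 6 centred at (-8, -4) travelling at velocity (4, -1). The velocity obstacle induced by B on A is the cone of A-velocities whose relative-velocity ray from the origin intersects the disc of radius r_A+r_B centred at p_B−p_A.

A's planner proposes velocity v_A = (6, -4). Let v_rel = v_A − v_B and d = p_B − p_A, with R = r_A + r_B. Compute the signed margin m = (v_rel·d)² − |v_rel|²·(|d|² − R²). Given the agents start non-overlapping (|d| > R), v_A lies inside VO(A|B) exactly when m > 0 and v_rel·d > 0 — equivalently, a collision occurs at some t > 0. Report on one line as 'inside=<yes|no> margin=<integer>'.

d = (-7, -13),  |d|² = 218;  R = 8+6 = 14,  c = 218−14² = 22
v_rel = (2, -3),  |v_rel|² = 13;  v_rel·d = (2)·(-7) + (-3)·(-13) = 25
13·t² − 50·t + 22 = 0  ⇒  m = 25² − 13·22 = 339
m = 339 > 0,  v_rel·d = 25 > 0  ⇒  inside

inside=yes margin=339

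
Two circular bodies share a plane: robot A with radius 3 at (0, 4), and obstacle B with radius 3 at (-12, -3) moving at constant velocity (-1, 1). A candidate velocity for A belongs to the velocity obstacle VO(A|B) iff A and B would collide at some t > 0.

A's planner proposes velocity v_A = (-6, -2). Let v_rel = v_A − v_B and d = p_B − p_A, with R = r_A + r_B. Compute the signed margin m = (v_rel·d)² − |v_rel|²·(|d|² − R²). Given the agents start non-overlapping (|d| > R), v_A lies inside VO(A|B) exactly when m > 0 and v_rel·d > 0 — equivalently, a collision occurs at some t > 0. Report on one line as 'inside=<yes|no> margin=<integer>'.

d = (-12, -7),  |d|² = 193;  R = 3+3 = 6,  c = 193−6² = 157
v_rel = (-5, -3),  |v_rel|² = 34;  v_rel·d = (-5)·(-12) + (-3)·(-7) = 81
34·t² − 162·t + 157 = 0  ⇒  m = 81² − 34·157 = 1223
m = 1223 > 0,  v_rel·d = 81 > 0  ⇒  inside

inside=yes margin=1223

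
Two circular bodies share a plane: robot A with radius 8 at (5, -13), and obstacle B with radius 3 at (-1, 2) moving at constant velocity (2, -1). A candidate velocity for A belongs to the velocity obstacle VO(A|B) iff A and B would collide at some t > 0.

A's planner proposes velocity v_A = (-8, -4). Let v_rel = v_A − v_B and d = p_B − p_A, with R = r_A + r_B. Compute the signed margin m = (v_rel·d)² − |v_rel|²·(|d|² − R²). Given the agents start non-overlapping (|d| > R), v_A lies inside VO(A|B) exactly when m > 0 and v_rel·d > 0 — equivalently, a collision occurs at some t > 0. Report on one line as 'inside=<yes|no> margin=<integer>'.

d = (-6, 15),  |d|² = 261;  R = 8+3 = 11,  c = 261−11² = 140
v_rel = (-10, -3),  |v_rel|² = 109;  v_rel·d = (-10)·(-6) + (-3)·(15) = 15
109·t² − 30·t + 140 = 0  ⇒  m = 15² − 109·140 = -15035
m = -15035 < 0,  v_rel·d = 15 > 0  ⇒  outside

inside=no margin=-15035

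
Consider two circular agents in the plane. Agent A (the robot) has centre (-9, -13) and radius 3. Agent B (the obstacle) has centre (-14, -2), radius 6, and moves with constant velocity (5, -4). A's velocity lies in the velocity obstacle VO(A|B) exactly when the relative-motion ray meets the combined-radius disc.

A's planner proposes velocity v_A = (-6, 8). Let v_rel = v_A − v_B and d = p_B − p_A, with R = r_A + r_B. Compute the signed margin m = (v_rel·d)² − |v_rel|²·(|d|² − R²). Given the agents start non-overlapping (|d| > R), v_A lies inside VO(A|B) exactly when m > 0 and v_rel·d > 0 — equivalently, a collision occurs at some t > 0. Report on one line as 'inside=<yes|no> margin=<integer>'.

d = (-5, 11),  |d|² = 146;  R = 3+6 = 9,  c = 146−9² = 65
v_rel = (-11, 12),  |v_rel|² = 265;  v_rel·d = (-11)·(-5) + (12)·(11) = 187
265·t² − 374·t + 65 = 0  ⇒  m = 187² − 265·65 = 17744
m = 17744 > 0,  v_rel·d = 187 > 0  ⇒  inside

inside=yes margin=17744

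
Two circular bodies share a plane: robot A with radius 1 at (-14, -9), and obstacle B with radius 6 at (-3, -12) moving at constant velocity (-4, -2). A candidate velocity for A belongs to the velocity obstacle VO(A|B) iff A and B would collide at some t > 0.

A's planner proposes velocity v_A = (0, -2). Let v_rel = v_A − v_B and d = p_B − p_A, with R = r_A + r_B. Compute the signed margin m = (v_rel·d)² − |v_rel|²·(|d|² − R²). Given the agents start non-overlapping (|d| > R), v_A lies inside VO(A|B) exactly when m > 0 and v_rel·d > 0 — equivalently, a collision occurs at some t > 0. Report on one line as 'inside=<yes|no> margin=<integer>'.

d = (11, -3),  |d|² = 130;  R = 1+6 = 7,  c = 130−7² = 81
v_rel = (4, 0),  |v_rel|² = 16;  v_rel·d = (4)·(11) + (0)·(-3) = 44
16·t² − 88·t + 81 = 0  ⇒  m = 44² − 16·81 = 640
m = 640 > 0,  v_rel·d = 44 > 0  ⇒  inside

inside=yes margin=640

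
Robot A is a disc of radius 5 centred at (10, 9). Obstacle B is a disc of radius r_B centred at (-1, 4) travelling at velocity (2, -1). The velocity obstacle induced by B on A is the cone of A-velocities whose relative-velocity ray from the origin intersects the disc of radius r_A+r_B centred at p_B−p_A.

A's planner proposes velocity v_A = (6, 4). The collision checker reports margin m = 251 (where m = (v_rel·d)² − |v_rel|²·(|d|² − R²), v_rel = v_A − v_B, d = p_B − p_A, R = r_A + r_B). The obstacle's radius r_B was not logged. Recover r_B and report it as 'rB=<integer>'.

m = 251
d = (-11, -5);  v_rel = (4, 5),  |v_rel|² = 41
v_rel×d = (4)·(-5) − (5)·(-11) = 35
since m = R²·41 − 35²:  R² = (1225 + 251) / 41 = 36
R = √36 = 6  ⇒  r_B = 6 − 5 = 1

rB=1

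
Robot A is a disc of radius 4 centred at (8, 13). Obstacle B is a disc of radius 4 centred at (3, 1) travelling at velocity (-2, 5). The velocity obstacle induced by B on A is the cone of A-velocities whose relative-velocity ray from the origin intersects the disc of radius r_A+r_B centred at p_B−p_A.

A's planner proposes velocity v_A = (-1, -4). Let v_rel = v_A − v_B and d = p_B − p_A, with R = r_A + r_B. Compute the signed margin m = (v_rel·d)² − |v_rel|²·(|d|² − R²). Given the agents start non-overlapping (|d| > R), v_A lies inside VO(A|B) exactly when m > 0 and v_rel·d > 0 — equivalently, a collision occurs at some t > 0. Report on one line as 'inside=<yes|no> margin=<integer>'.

d = (-5, -12),  |d|² = 169;  R = 4+4 = 8,  c = 169−8² = 105
v_rel = (1, -9),  |v_rel|² = 82;  v_rel·d = (1)·(-5) + (-9)·(-12) = 103
82·t² − 206·t + 105 = 0  ⇒  m = 103² − 82·105 = 1999
m = 1999 > 0,  v_rel·d = 103 > 0  ⇒  inside

inside=yes margin=1999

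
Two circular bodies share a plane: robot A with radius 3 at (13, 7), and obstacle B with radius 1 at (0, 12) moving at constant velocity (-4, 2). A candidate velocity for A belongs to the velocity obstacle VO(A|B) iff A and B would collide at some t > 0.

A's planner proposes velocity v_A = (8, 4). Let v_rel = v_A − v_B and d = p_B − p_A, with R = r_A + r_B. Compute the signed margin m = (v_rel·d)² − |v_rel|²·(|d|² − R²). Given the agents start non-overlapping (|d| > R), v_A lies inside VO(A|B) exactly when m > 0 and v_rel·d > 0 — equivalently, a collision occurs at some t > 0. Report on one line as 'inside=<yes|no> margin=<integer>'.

d = (-13, 5),  |d|² = 194;  R = 3+1 = 4,  c = 194−4² = 178
v_rel = (12, 2),  |v_rel|² = 148;  v_rel·d = (12)·(-13) + (2)·(5) = -146
148·t² + 292·t + 178 = 0  ⇒  m = (-146)² − 148·178 = -5028
m = -5028 < 0,  v_rel·d = -146 < 0  ⇒  outside

inside=no margin=-5028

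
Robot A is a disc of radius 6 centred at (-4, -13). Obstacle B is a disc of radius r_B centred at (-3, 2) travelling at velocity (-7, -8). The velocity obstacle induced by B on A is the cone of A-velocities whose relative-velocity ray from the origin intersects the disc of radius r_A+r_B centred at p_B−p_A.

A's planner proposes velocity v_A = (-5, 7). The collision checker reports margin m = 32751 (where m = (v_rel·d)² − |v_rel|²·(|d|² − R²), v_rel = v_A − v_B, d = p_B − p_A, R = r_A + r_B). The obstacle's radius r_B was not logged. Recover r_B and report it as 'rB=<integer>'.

m = 32751
d = (1, 15);  v_rel = (2, 15),  |v_rel|² = 229
v_rel×d = (2)·(15) − (15)·(1) = 15
since m = R²·229 − 15²:  R² = (225 + 32751) / 229 = 144
R = √144 = 12  ⇒  r_B = 12 − 6 = 6

rB=6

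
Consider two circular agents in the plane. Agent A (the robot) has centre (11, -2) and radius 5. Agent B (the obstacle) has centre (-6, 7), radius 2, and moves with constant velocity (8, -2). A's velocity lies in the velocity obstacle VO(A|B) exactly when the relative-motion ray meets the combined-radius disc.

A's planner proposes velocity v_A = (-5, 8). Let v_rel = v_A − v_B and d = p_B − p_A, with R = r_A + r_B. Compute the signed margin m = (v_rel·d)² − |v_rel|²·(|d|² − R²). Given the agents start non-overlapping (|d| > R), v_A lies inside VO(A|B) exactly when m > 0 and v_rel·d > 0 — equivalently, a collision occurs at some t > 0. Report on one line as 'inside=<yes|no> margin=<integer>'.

d = (-17, 9),  |d|² = 370;  R = 5+2 = 7,  c = 370−7² = 321
v_rel = (-13, 10),  |v_rel|² = 269;  v_rel·d = (-13)·(-17) + (10)·(9) = 311
269·t² − 622·t + 321 = 0  ⇒  m = 311² − 269·321 = 10372
m = 10372 > 0,  v_rel·d = 311 > 0  ⇒  inside

inside=yes margin=10372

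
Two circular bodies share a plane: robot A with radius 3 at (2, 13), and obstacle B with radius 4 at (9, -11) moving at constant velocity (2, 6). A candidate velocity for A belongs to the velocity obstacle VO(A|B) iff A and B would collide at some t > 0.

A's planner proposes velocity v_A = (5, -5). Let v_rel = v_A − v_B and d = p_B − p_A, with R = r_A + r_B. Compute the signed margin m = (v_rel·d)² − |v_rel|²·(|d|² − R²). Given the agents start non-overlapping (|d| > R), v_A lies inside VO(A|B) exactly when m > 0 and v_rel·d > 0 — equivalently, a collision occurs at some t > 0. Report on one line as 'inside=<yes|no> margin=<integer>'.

d = (7, -24),  |d|² = 625;  R = 3+4 = 7,  c = 625−7² = 576
v_rel = (3, -11),  |v_rel|² = 130;  v_rel·d = (3)·(7) + (-11)·(-24) = 285
130·t² − 570·t + 576 = 0  ⇒  m = 285² − 130·576 = 6345
m = 6345 > 0,  v_rel·d = 285 > 0  ⇒  inside

inside=yes margin=6345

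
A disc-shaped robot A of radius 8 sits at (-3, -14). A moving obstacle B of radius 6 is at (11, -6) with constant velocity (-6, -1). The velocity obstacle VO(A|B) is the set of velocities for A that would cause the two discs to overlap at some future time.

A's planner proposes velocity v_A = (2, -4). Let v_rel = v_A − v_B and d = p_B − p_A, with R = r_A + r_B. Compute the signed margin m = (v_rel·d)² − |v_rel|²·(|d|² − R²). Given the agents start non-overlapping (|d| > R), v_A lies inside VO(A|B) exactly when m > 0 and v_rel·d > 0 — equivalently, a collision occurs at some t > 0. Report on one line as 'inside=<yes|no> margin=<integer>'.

d = (14, 8),  |d|² = 260;  R = 8+6 = 14,  c = 260−14² = 64
v_rel = (8, -3),  |v_rel|² = 73;  v_rel·d = (8)·(14) + (-3)·(8) = 88
73·t² − 176·t + 64 = 0  ⇒  m = 88² − 73·64 = 3072
m = 3072 > 0,  v_rel·d = 88 > 0  ⇒  inside

inside=yes margin=3072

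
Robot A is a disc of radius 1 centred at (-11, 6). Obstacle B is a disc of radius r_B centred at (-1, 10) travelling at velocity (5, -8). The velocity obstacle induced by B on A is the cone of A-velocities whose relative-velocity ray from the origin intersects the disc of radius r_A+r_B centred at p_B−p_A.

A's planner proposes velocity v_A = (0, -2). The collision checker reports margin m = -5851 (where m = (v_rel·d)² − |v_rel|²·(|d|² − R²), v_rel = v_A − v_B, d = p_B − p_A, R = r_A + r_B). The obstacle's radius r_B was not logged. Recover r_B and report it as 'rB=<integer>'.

m = -5851
d = (10, 4);  v_rel = (-5, 6),  |v_rel|² = 61
v_rel×d = (-5)·(4) − (6)·(10) = -80
since m = R²·61 − (-80)²:  R² = (6400 + -5851) / 61 = 9
R = √9 = 3  ⇒  r_B = 3 − 1 = 2

rB=2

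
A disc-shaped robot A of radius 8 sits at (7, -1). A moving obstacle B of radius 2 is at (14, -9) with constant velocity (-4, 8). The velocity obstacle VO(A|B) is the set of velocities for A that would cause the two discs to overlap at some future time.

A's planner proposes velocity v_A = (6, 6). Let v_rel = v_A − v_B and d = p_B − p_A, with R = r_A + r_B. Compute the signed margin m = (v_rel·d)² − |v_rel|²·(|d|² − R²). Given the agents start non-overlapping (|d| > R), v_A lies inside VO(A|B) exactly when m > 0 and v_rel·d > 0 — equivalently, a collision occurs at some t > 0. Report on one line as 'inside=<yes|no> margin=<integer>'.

d = (7, -8),  |d|² = 113;  R = 8+2 = 10,  c = 113−10² = 13
v_rel = (10, -2),  |v_rel|² = 104;  v_rel·d = (10)·(7) + (-2)·(-8) = 86
104·t² − 172·t + 13 = 0  ⇒  m = 86² − 104·13 = 6044
m = 6044 > 0,  v_rel·d = 86 > 0  ⇒  inside

inside=yes margin=6044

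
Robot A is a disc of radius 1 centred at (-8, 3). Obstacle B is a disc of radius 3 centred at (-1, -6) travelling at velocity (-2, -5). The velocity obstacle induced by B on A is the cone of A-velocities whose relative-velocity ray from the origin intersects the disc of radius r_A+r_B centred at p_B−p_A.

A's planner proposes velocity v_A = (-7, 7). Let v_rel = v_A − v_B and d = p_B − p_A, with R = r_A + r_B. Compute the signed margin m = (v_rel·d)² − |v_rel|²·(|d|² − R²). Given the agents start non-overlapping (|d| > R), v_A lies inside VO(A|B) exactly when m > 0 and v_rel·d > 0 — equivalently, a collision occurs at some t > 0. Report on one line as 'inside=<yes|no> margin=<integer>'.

d = (7, -9),  |d|² = 130;  R = 1+3 = 4,  c = 130−4² = 114
v_rel = (-5, 12),  |v_rel|² = 169;  v_rel·d = (-5)·(7) + (12)·(-9) = -143
169·t² + 286·t + 114 = 0  ⇒  m = (-143)² − 169·114 = 1183
m = 1183 > 0,  v_rel·d = -143 < 0  ⇒  outside

inside=no margin=1183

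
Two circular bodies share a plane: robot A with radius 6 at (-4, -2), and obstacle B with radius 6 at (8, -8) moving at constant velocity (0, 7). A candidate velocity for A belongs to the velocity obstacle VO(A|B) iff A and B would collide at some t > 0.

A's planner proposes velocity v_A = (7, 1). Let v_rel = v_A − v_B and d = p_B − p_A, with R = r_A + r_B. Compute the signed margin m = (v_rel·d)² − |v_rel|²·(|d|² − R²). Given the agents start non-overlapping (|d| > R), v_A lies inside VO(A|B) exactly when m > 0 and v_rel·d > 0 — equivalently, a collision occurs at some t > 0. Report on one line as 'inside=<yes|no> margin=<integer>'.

d = (12, -6),  |d|² = 180;  R = 6+6 = 12,  c = 180−12² = 36
v_rel = (7, -6),  |v_rel|² = 85;  v_rel·d = (7)·(12) + (-6)·(-6) = 120
85·t² − 240·t + 36 = 0  ⇒  m = 120² − 85·36 = 11340
m = 11340 > 0,  v_rel·d = 120 > 0  ⇒  inside

inside=yes margin=11340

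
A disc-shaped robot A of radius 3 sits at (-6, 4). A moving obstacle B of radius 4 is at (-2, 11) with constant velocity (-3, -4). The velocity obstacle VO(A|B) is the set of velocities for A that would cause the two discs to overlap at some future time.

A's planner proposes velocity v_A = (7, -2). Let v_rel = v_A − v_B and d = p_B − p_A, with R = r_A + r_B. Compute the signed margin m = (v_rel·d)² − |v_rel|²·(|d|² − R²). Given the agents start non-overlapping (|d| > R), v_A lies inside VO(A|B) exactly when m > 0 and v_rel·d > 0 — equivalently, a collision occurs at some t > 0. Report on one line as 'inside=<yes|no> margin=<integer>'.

d = (4, 7),  |d|² = 65;  R = 3+4 = 7,  c = 65−7² = 16
v_rel = (10, 2),  |v_rel|² = 104;  v_rel·d = (10)·(4) + (2)·(7) = 54
104·t² − 108·t + 16 = 0  ⇒  m = 54² − 104·16 = 1252
m = 1252 > 0,  v_rel·d = 54 > 0  ⇒  inside

inside=yes margin=1252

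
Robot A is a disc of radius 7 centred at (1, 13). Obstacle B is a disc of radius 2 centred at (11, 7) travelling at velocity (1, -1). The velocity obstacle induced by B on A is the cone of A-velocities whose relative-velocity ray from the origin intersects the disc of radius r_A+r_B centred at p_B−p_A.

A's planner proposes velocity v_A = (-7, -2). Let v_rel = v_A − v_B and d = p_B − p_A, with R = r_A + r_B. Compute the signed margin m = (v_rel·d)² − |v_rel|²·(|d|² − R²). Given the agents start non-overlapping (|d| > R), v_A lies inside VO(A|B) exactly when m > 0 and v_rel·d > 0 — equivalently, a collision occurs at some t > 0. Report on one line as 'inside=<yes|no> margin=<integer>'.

d = (10, -6),  |d|² = 136;  R = 7+2 = 9,  c = 136−9² = 55
v_rel = (-8, -1),  |v_rel|² = 65;  v_rel·d = (-8)·(10) + (-1)·(-6) = -74
65·t² + 148·t + 55 = 0  ⇒  m = (-74)² − 65·55 = 1901
m = 1901 > 0,  v_rel·d = -74 < 0  ⇒  outside

inside=no margin=1901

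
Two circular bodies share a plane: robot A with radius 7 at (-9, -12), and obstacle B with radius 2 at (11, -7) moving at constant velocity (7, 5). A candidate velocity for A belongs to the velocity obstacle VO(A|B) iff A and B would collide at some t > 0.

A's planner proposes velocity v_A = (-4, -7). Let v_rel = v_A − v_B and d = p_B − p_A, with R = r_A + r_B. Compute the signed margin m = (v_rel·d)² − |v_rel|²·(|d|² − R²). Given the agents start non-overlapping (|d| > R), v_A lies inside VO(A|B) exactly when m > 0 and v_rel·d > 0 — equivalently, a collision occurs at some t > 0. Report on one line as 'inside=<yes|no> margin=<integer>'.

d = (20, 5),  |d|² = 425;  R = 7+2 = 9,  c = 425−9² = 344
v_rel = (-11, -12),  |v_rel|² = 265;  v_rel·d = (-11)·(20) + (-12)·(5) = -280
265·t² + 560·t + 344 = 0  ⇒  m = (-280)² − 265·344 = -12760
m = -12760 < 0,  v_rel·d = -280 < 0  ⇒  outside

inside=no margin=-12760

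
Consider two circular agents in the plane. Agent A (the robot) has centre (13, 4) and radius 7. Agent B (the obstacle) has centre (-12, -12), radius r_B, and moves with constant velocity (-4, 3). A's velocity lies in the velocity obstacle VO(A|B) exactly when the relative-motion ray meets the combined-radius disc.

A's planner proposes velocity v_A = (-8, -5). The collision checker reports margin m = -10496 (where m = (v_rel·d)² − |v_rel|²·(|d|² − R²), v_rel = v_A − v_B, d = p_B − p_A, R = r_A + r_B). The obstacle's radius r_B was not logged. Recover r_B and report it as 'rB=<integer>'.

m = -10496
d = (-25, -16);  v_rel = (-4, -8),  |v_rel|² = 80
v_rel×d = (-4)·(-16) − (-8)·(-25) = -136
since m = R²·80 − (-136)²:  R² = (18496 + -10496) / 80 = 100
R = √100 = 10  ⇒  r_B = 10 − 7 = 3

rB=3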